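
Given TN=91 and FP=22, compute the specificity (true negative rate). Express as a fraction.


Specificity = TN / (TN + FP) = 91 / 113 = 91/113.

91/113


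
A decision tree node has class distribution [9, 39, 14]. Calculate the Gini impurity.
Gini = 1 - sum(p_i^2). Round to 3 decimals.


Total = 62. Proportions: 9/62, 39/62, 14/62. sum(p_i^2) = 0.4677. Gini = 1 - 0.4677 = 0.5323, which rounds to 0.532.

0.532


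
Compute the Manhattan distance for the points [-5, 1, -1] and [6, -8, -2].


d = sum of absolute differences: |-5-6|=11 + |1--8|=9 + |-1--2|=1 = 21.

21


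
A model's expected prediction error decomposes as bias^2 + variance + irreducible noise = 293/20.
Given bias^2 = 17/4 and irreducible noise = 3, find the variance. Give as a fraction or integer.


Total error = bias^2 + variance + irreducible noise. So variance = 293/20 - 17/4 - 3 = 37/5.

37/5


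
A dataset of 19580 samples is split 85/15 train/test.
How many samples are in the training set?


Test set = 19580 * 15% = 2937. Training set = 19580 - 2937 = 16643.

16643


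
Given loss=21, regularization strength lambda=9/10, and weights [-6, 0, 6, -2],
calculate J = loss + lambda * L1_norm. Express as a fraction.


L1 norm = sum(|w|) = 14. J = 21 + 9/10 * 14 = 168/5.

168/5


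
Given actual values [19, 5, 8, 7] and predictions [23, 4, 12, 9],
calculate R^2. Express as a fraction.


Mean(y) = 39/4. SS_res = 37. SS_tot = 475/4. R^2 = 1 - 37/(475/4) = 327/475.

327/475


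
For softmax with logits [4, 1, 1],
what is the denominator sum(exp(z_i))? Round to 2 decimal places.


Denom = e^4=54.5982 + e^1=2.7183 + e^1=2.7183. Sum = 60.0348, which rounds to 60.03.

60.03


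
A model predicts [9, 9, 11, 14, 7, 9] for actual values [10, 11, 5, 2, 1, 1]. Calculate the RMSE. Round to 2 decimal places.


MSE = 47.5000. RMSE = sqrt(47.5000) = 6.89.

6.89


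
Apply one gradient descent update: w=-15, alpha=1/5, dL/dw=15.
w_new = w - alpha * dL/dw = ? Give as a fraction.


w_new = -15 - 1/5 * 15 = -15 - 3 = -18.

-18


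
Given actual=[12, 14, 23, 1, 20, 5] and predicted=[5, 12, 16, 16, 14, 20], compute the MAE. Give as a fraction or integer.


MAE = (1/6) * (|12-5|=7 + |14-12|=2 + |23-16|=7 + |1-16|=15 + |20-14|=6 + |5-20|=15). Sum = 52. MAE = 26/3.

26/3


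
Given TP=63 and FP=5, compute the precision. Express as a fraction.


Precision = TP / (TP + FP) = 63 / 68 = 63/68.

63/68


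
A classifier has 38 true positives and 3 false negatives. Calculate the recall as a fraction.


Recall = TP / (TP + FN) = 38 / 41 = 38/41.

38/41


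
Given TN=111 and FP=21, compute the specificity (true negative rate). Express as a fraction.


Specificity = TN / (TN + FP) = 111 / 132 = 37/44.

37/44


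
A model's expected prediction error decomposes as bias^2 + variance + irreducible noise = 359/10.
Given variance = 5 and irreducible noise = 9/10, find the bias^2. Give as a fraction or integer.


Total error = bias^2 + variance + irreducible noise. So bias^2 = 359/10 - 5 - 9/10 = 30.

30


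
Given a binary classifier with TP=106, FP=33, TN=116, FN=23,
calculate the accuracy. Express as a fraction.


Accuracy = (TP + TN) / (TP + TN + FP + FN) = (106 + 116) / 278 = 111/139.

111/139


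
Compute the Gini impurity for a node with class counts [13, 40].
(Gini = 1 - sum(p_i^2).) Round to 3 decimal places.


Total = 53. Proportions: 13/53, 40/53. sum(p_i^2) = 0.6298. Gini = 1 - 0.6298 = 0.3702, which rounds to 0.370.

0.370


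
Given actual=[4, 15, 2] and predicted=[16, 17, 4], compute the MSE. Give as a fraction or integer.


MSE = (1/3) * ((4-16)^2=144 + (15-17)^2=4 + (2-4)^2=4). Sum = 152. MSE = 152/3.

152/3


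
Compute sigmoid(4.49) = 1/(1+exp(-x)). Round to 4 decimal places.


sigma(4.49) = 1/(1+e^(-4.49)) = 1/(1+0.011221) = 1/1.011221 = 0.9889.

0.9889


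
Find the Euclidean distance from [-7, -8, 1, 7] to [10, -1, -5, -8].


d = sqrt(sum of squared differences). (-7-10)^2=289, (-8--1)^2=49, (1--5)^2=36, (7--8)^2=225. Sum = 599.

sqrt(599)


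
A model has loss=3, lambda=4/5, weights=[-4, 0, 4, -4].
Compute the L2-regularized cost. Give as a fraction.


L2 sq norm = sum(w^2) = 48. J = 3 + 4/5 * 48 = 207/5.

207/5


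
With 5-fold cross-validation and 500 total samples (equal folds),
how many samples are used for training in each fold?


Each validation fold has 500/5 = 100 samples. Training set = 500 - 100 = 400.

400


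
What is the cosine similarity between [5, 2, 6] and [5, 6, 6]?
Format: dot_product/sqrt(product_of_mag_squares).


dot = 73. |a|^2 = 65, |b|^2 = 97. cos = 73/sqrt(6305).

73/sqrt(6305)


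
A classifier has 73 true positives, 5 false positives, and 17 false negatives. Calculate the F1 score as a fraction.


Precision = 73/78 = 73/78. Recall = 73/90 = 73/90. F1 = 2*P*R/(P+R) = 73/84.

73/84


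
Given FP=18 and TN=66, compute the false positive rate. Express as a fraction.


FPR = FP / (FP + TN) = 18 / 84 = 3/14.

3/14


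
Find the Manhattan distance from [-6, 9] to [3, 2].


d = sum of absolute differences: |-6-3|=9 + |9-2|=7 = 16.

16


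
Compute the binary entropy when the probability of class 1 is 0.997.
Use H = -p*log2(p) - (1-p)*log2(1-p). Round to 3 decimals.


H = -0.997*log2(0.997) - 0.003*log2(0.003) = 0.029.

0.029


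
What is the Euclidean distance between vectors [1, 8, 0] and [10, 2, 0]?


d = sqrt(sum of squared differences). (1-10)^2=81, (8-2)^2=36, (0-0)^2=0. Sum = 117.

sqrt(117)


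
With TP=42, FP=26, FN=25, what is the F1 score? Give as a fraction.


Precision = 42/68 = 21/34. Recall = 42/67 = 42/67. F1 = 2*P*R/(P+R) = 28/45.

28/45


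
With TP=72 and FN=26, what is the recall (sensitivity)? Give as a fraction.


Recall = TP / (TP + FN) = 72 / 98 = 36/49.

36/49


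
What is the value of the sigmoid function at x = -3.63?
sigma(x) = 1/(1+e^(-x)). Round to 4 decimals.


sigma(-3.63) = 1/(1+e^(3.63)) = 1/(1+37.712817) = 1/38.712817 = 0.0258.

0.0258


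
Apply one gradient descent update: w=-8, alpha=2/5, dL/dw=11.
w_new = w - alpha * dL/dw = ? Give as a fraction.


w_new = -8 - 2/5 * 11 = -8 - 22/5 = -62/5.

-62/5


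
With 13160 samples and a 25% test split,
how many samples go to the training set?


Test set = 13160 * 25% = 3290. Training set = 13160 - 3290 = 9870.

9870


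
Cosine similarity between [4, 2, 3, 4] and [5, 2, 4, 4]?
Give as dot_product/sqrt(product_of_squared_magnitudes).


dot = 52. |a|^2 = 45, |b|^2 = 61. cos = 52/sqrt(2745).

52/sqrt(2745)


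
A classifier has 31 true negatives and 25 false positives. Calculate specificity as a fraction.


Specificity = TN / (TN + FP) = 31 / 56 = 31/56.

31/56


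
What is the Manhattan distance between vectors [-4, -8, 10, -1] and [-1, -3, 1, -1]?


d = sum of absolute differences: |-4--1|=3 + |-8--3|=5 + |10-1|=9 + |-1--1|=0 = 17.

17


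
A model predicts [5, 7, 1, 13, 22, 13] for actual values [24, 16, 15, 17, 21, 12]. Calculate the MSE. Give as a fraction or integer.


MSE = (1/6) * ((24-5)^2=361 + (16-7)^2=81 + (15-1)^2=196 + (17-13)^2=16 + (21-22)^2=1 + (12-13)^2=1). Sum = 656. MSE = 328/3.

328/3


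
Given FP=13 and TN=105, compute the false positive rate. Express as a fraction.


FPR = FP / (FP + TN) = 13 / 118 = 13/118.

13/118


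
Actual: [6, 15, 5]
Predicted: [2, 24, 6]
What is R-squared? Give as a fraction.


Mean(y) = 26/3. SS_res = 98. SS_tot = 182/3. R^2 = 1 - 98/(182/3) = -8/13.

-8/13


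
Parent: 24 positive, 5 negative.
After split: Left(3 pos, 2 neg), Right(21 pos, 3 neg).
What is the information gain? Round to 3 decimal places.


H(parent) = 0.6632. H(left) = 0.9710, H(right) = 0.5436. Weighted = (5/29)*0.9710 + (24/29)*0.5436 = 0.6173. IG = 0.6632 - 0.6173 = 0.0459, which rounds to 0.046.

0.046


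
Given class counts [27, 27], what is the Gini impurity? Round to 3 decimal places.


Total = 54. Proportions: 27/54, 27/54. sum(p_i^2) = 0.5000. Gini = 1 - 0.5000 = 0.5000, which rounds to 0.500.

0.500


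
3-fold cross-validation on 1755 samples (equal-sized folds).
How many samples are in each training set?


Each validation fold has 1755/3 = 585 samples. Training set = 1755 - 585 = 1170.

1170


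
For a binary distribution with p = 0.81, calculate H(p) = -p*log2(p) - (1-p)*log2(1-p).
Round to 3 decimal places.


H = -0.81*log2(0.81) - 0.19*log2(0.19) = 0.701.

0.701


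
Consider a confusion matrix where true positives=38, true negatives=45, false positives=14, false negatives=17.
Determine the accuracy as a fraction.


Accuracy = (TP + TN) / (TP + TN + FP + FN) = (38 + 45) / 114 = 83/114.

83/114


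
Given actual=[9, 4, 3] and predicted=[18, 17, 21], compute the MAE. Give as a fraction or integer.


MAE = (1/3) * (|9-18|=9 + |4-17|=13 + |3-21|=18). Sum = 40. MAE = 40/3.

40/3


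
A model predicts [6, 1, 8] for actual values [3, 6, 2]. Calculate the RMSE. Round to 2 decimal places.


MSE = 23.3333. RMSE = sqrt(23.3333) = 4.83.

4.83


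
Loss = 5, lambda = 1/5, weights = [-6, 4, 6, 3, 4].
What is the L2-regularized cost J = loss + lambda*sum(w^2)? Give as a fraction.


L2 sq norm = sum(w^2) = 113. J = 5 + 1/5 * 113 = 138/5.

138/5


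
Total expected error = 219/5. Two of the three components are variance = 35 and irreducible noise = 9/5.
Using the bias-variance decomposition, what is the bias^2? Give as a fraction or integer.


Total error = bias^2 + variance + irreducible noise. So bias^2 = 219/5 - 35 - 9/5 = 7.

7


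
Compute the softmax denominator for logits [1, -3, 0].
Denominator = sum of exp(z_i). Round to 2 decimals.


Denom = e^1=2.7183 + e^-3=0.0498 + e^0=1.0000. Sum = 3.7681, which rounds to 3.77.

3.77


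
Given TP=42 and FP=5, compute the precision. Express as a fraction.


Precision = TP / (TP + FP) = 42 / 47 = 42/47.

42/47


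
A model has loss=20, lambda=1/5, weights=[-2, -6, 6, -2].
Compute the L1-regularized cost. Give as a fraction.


L1 norm = sum(|w|) = 16. J = 20 + 1/5 * 16 = 116/5.

116/5


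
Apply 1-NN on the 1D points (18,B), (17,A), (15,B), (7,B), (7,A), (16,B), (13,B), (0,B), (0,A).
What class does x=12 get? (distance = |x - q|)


Distances: |18-12|=6, |17-12|=5, |15-12|=3, |7-12|=5, |7-12|=5, |16-12|=4, |13-12|=1, |0-12|=12, |0-12|=12. 1 nearest: (13,B). Counts: {'B': 1}. Majority class: B.

B


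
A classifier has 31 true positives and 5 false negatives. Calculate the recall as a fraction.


Recall = TP / (TP + FN) = 31 / 36 = 31/36.

31/36


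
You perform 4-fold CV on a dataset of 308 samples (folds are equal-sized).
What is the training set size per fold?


Each validation fold has 308/4 = 77 samples. Training set = 308 - 77 = 231.

231


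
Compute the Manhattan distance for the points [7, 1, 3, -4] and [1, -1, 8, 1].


d = sum of absolute differences: |7-1|=6 + |1--1|=2 + |3-8|=5 + |-4-1|=5 = 18.

18


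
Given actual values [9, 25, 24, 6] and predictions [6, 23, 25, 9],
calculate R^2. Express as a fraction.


Mean(y) = 16. SS_res = 23. SS_tot = 294. R^2 = 1 - 23/(294) = 271/294.

271/294


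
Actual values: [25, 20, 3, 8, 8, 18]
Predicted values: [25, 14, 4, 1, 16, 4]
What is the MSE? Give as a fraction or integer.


MSE = (1/6) * ((25-25)^2=0 + (20-14)^2=36 + (3-4)^2=1 + (8-1)^2=49 + (8-16)^2=64 + (18-4)^2=196). Sum = 346. MSE = 173/3.

173/3


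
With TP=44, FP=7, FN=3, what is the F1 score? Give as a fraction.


Precision = 44/51 = 44/51. Recall = 44/47 = 44/47. F1 = 2*P*R/(P+R) = 44/49.

44/49


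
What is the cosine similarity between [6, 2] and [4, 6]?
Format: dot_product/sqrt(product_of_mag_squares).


dot = 36. |a|^2 = 40, |b|^2 = 52. cos = 36/sqrt(2080).

36/sqrt(2080)


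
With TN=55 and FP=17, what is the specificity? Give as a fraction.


Specificity = TN / (TN + FP) = 55 / 72 = 55/72.

55/72


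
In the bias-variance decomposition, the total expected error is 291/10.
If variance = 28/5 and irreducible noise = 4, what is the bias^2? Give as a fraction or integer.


Total error = bias^2 + variance + irreducible noise. So bias^2 = 291/10 - 28/5 - 4 = 39/2.

39/2


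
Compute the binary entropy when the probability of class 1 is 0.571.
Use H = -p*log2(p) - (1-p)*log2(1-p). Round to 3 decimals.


H = -0.571*log2(0.571) - 0.429*log2(0.429) = 0.985.

0.985


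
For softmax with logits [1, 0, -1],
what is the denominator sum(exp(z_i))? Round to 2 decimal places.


Denom = e^1=2.7183 + e^0=1.0000 + e^-1=0.3679. Sum = 4.0862, which rounds to 4.09.

4.09


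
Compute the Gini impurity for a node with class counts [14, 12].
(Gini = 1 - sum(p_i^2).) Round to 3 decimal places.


Total = 26. Proportions: 14/26, 12/26. sum(p_i^2) = 0.5030. Gini = 1 - 0.5030 = 0.4970, which rounds to 0.497.

0.497


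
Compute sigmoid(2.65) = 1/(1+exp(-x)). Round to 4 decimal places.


sigma(2.65) = 1/(1+e^(-2.65)) = 1/(1+0.070651) = 1/1.070651 = 0.9340.

0.9340


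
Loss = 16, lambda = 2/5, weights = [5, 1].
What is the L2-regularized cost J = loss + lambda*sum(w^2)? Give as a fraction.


L2 sq norm = sum(w^2) = 26. J = 16 + 2/5 * 26 = 132/5.

132/5


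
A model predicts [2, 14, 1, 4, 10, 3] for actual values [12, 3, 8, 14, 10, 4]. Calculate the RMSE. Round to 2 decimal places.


MSE = 61.8333. RMSE = sqrt(61.8333) = 7.86.

7.86


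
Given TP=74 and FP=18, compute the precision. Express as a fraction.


Precision = TP / (TP + FP) = 74 / 92 = 37/46.

37/46


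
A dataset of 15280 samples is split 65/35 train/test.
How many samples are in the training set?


Test set = 15280 * 35% = 5348. Training set = 15280 - 5348 = 9932.

9932


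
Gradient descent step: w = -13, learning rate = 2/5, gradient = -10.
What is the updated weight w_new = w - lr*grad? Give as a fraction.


w_new = -13 - 2/5 * -10 = -13 - -4 = -9.

-9


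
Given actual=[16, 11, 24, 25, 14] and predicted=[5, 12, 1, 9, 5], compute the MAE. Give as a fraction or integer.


MAE = (1/5) * (|16-5|=11 + |11-12|=1 + |24-1|=23 + |25-9|=16 + |14-5|=9). Sum = 60. MAE = 12.

12


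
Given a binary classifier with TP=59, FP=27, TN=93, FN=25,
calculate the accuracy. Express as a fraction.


Accuracy = (TP + TN) / (TP + TN + FP + FN) = (59 + 93) / 204 = 38/51.

38/51


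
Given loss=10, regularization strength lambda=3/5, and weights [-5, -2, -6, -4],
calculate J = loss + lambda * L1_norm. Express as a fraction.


L1 norm = sum(|w|) = 17. J = 10 + 3/5 * 17 = 101/5.

101/5


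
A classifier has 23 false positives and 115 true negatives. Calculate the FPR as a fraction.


FPR = FP / (FP + TN) = 23 / 138 = 1/6.

1/6


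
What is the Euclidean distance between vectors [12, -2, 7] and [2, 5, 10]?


d = sqrt(sum of squared differences). (12-2)^2=100, (-2-5)^2=49, (7-10)^2=9. Sum = 158.

sqrt(158)


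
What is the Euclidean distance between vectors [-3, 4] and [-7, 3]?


d = sqrt(sum of squared differences). (-3--7)^2=16, (4-3)^2=1. Sum = 17.

sqrt(17)


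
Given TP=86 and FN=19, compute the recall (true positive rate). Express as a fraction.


Recall = TP / (TP + FN) = 86 / 105 = 86/105.

86/105


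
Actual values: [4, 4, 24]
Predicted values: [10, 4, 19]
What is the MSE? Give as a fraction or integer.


MSE = (1/3) * ((4-10)^2=36 + (4-4)^2=0 + (24-19)^2=25). Sum = 61. MSE = 61/3.

61/3


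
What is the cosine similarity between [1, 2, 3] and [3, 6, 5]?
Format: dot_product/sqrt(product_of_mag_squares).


dot = 30. |a|^2 = 14, |b|^2 = 70. cos = 30/sqrt(980).

30/sqrt(980)


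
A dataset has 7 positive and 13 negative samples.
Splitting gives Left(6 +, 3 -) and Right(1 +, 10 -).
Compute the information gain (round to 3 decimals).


H(parent) = 0.9341. H(left) = 0.9183, H(right) = 0.4395. Weighted = (9/20)*0.9183 + (11/20)*0.4395 = 0.6550. IG = 0.9341 - 0.6550 = 0.2791, which rounds to 0.279.

0.279


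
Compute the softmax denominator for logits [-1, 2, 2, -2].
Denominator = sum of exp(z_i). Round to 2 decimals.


Denom = e^-1=0.3679 + e^2=7.3891 + e^2=7.3891 + e^-2=0.1353. Sum = 15.2814, which rounds to 15.28.

15.28


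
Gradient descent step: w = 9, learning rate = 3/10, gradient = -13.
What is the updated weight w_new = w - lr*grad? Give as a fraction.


w_new = 9 - 3/10 * -13 = 9 - -39/10 = 129/10.

129/10


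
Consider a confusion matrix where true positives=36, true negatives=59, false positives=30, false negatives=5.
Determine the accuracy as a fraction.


Accuracy = (TP + TN) / (TP + TN + FP + FN) = (36 + 59) / 130 = 19/26.

19/26


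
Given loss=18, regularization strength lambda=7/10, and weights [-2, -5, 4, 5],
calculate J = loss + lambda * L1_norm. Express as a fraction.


L1 norm = sum(|w|) = 16. J = 18 + 7/10 * 16 = 146/5.

146/5


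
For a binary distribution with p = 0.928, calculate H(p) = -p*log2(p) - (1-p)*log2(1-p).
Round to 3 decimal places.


H = -0.928*log2(0.928) - 0.072*log2(0.072) = 0.373.

0.373


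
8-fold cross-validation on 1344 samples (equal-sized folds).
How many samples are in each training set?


Each validation fold has 1344/8 = 168 samples. Training set = 1344 - 168 = 1176.

1176


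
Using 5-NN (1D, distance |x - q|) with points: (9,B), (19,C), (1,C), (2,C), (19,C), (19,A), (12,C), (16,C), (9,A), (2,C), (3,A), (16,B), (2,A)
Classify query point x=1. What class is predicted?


Distances: |9-1|=8, |19-1|=18, |1-1|=0, |2-1|=1, |19-1|=18, |19-1|=18, |12-1|=11, |16-1|=15, |9-1|=8, |2-1|=1, |3-1|=2, |16-1|=15, |2-1|=1. 5 nearest: (1,C), (2,A), (2,C), (2,C), (3,A). Counts: {'C': 3, 'A': 2}. Majority class: C.

C


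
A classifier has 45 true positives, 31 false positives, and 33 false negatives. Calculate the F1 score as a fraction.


Precision = 45/76 = 45/76. Recall = 45/78 = 15/26. F1 = 2*P*R/(P+R) = 45/77.

45/77


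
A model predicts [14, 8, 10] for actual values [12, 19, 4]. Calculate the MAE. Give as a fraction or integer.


MAE = (1/3) * (|12-14|=2 + |19-8|=11 + |4-10|=6). Sum = 19. MAE = 19/3.

19/3


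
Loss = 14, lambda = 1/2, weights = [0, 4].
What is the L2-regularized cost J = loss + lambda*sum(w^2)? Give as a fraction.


L2 sq norm = sum(w^2) = 16. J = 14 + 1/2 * 16 = 22.

22


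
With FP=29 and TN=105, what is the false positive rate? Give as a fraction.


FPR = FP / (FP + TN) = 29 / 134 = 29/134.

29/134


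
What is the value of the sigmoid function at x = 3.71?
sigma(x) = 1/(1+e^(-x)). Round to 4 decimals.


sigma(3.71) = 1/(1+e^(-3.71)) = 1/(1+0.024478) = 1/1.024478 = 0.9761.

0.9761


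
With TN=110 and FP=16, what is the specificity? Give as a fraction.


Specificity = TN / (TN + FP) = 110 / 126 = 55/63.

55/63


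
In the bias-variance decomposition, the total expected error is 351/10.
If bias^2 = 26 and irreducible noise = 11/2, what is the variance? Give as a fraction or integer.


Total error = bias^2 + variance + irreducible noise. So variance = 351/10 - 26 - 11/2 = 18/5.

18/5


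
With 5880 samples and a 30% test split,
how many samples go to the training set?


Test set = 5880 * 30% = 1764. Training set = 5880 - 1764 = 4116.

4116


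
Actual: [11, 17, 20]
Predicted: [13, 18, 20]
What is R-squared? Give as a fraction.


Mean(y) = 16. SS_res = 5. SS_tot = 42. R^2 = 1 - 5/(42) = 37/42.

37/42


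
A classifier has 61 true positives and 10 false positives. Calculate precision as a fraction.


Precision = TP / (TP + FP) = 61 / 71 = 61/71.

61/71


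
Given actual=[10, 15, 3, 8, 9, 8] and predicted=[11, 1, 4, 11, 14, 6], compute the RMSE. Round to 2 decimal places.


MSE = 39.3333. RMSE = sqrt(39.3333) = 6.27.

6.27


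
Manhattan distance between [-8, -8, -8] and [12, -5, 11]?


d = sum of absolute differences: |-8-12|=20 + |-8--5|=3 + |-8-11|=19 = 42.

42


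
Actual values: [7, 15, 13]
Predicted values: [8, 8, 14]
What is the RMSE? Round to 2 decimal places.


MSE = 17.0000. RMSE = sqrt(17.0000) = 4.12.

4.12


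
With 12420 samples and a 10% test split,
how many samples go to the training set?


Test set = 12420 * 10% = 1242. Training set = 12420 - 1242 = 11178.

11178


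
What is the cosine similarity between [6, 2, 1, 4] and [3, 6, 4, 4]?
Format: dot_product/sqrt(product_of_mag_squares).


dot = 50. |a|^2 = 57, |b|^2 = 77. cos = 50/sqrt(4389).

50/sqrt(4389)


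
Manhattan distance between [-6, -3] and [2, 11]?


d = sum of absolute differences: |-6-2|=8 + |-3-11|=14 = 22.

22


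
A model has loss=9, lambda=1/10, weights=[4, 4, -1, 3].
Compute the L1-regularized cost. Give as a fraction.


L1 norm = sum(|w|) = 12. J = 9 + 1/10 * 12 = 51/5.

51/5


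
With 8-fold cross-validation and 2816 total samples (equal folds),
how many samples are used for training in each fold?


Each validation fold has 2816/8 = 352 samples. Training set = 2816 - 352 = 2464.

2464


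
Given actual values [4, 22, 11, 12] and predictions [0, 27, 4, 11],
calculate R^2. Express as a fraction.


Mean(y) = 49/4. SS_res = 91. SS_tot = 659/4. R^2 = 1 - 91/(659/4) = 295/659.

295/659


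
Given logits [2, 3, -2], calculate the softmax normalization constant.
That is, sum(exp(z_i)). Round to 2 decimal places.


Denom = e^2=7.3891 + e^3=20.0855 + e^-2=0.1353. Sum = 27.6099, which rounds to 27.61.

27.61


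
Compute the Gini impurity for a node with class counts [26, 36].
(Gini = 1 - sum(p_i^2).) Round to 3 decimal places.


Total = 62. Proportions: 26/62, 36/62. sum(p_i^2) = 0.5130. Gini = 1 - 0.5130 = 0.4870, which rounds to 0.487.

0.487


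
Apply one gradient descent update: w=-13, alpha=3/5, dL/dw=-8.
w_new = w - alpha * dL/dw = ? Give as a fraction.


w_new = -13 - 3/5 * -8 = -13 - -24/5 = -41/5.

-41/5


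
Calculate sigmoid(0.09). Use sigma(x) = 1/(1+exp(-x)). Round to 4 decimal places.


sigma(0.09) = 1/(1+e^(-0.09)) = 1/(1+0.913931) = 1/1.913931 = 0.5225.

0.5225


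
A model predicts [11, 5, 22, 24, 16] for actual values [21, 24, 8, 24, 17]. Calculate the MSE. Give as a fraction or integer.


MSE = (1/5) * ((21-11)^2=100 + (24-5)^2=361 + (8-22)^2=196 + (24-24)^2=0 + (17-16)^2=1). Sum = 658. MSE = 658/5.

658/5


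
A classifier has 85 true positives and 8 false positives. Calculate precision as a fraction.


Precision = TP / (TP + FP) = 85 / 93 = 85/93.

85/93


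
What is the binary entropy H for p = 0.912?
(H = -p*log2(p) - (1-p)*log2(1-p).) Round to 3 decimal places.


H = -0.912*log2(0.912) - 0.088*log2(0.088) = 0.430.

0.430


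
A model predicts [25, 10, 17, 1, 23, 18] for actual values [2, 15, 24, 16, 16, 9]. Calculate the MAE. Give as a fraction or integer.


MAE = (1/6) * (|2-25|=23 + |15-10|=5 + |24-17|=7 + |16-1|=15 + |16-23|=7 + |9-18|=9). Sum = 66. MAE = 11.

11


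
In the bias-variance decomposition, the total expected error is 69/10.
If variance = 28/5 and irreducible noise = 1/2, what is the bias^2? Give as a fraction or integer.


Total error = bias^2 + variance + irreducible noise. So bias^2 = 69/10 - 28/5 - 1/2 = 4/5.

4/5


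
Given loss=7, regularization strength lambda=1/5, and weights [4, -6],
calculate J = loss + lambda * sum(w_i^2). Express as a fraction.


L2 sq norm = sum(w^2) = 52. J = 7 + 1/5 * 52 = 87/5.

87/5


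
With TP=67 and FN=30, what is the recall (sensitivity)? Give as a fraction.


Recall = TP / (TP + FN) = 67 / 97 = 67/97.

67/97


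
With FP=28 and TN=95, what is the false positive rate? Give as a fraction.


FPR = FP / (FP + TN) = 28 / 123 = 28/123.

28/123


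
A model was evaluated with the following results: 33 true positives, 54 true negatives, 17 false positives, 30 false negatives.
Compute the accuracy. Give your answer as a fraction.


Accuracy = (TP + TN) / (TP + TN + FP + FN) = (33 + 54) / 134 = 87/134.

87/134


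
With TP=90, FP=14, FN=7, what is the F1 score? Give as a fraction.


Precision = 90/104 = 45/52. Recall = 90/97 = 90/97. F1 = 2*P*R/(P+R) = 60/67.

60/67


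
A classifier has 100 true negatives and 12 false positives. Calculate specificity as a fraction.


Specificity = TN / (TN + FP) = 100 / 112 = 25/28.

25/28


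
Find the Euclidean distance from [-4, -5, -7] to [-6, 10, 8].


d = sqrt(sum of squared differences). (-4--6)^2=4, (-5-10)^2=225, (-7-8)^2=225. Sum = 454.

sqrt(454)


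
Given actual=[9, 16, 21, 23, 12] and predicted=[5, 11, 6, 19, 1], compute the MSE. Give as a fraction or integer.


MSE = (1/5) * ((9-5)^2=16 + (16-11)^2=25 + (21-6)^2=225 + (23-19)^2=16 + (12-1)^2=121). Sum = 403. MSE = 403/5.

403/5


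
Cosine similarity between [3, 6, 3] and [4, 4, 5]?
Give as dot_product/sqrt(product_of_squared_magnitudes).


dot = 51. |a|^2 = 54, |b|^2 = 57. cos = 51/sqrt(3078).

51/sqrt(3078)


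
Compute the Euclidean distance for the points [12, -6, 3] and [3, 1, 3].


d = sqrt(sum of squared differences). (12-3)^2=81, (-6-1)^2=49, (3-3)^2=0. Sum = 130.

sqrt(130)


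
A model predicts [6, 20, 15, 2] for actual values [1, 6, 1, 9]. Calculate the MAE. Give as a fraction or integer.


MAE = (1/4) * (|1-6|=5 + |6-20|=14 + |1-15|=14 + |9-2|=7). Sum = 40. MAE = 10.

10


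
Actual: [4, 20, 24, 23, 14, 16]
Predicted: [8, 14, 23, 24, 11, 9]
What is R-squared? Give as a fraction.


Mean(y) = 101/6. SS_res = 112. SS_tot = 1637/6. R^2 = 1 - 112/(1637/6) = 965/1637.

965/1637


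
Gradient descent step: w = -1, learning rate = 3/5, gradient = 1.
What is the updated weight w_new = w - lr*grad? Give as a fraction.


w_new = -1 - 3/5 * 1 = -1 - 3/5 = -8/5.

-8/5


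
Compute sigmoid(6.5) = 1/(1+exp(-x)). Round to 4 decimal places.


sigma(6.5) = 1/(1+e^(-6.5)) = 1/(1+0.001503) = 1/1.001503 = 0.9985.

0.9985


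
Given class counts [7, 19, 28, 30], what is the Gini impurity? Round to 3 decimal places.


Total = 84. Proportions: 7/84, 19/84, 28/84, 30/84. sum(p_i^2) = 0.2968. Gini = 1 - 0.2968 = 0.7032, which rounds to 0.703.

0.703


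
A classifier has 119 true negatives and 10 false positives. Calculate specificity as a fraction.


Specificity = TN / (TN + FP) = 119 / 129 = 119/129.

119/129


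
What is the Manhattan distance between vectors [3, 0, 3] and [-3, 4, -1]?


d = sum of absolute differences: |3--3|=6 + |0-4|=4 + |3--1|=4 = 14.

14


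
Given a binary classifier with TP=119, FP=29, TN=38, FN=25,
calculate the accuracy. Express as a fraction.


Accuracy = (TP + TN) / (TP + TN + FP + FN) = (119 + 38) / 211 = 157/211.

157/211


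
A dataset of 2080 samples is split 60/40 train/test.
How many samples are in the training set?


Test set = 2080 * 40% = 832. Training set = 2080 - 832 = 1248.

1248


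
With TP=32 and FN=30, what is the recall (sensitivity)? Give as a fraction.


Recall = TP / (TP + FN) = 32 / 62 = 16/31.

16/31


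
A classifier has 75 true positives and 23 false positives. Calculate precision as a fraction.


Precision = TP / (TP + FP) = 75 / 98 = 75/98.

75/98


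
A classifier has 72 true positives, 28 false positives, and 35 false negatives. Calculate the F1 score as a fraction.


Precision = 72/100 = 18/25. Recall = 72/107 = 72/107. F1 = 2*P*R/(P+R) = 16/23.

16/23


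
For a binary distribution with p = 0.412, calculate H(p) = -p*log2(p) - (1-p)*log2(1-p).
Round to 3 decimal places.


H = -0.412*log2(0.412) - 0.588*log2(0.588) = 0.978.

0.978


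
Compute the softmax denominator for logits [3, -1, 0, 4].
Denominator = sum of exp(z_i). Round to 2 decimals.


Denom = e^3=20.0855 + e^-1=0.3679 + e^0=1.0000 + e^4=54.5982. Sum = 76.0516, which rounds to 76.05.

76.05


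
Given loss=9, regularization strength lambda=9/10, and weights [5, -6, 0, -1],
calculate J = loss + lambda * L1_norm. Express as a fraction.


L1 norm = sum(|w|) = 12. J = 9 + 9/10 * 12 = 99/5.

99/5


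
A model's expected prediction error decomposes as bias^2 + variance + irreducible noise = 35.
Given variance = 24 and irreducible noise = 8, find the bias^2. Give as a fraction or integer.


Total error = bias^2 + variance + irreducible noise. So bias^2 = 35 - 24 - 8 = 3.

3


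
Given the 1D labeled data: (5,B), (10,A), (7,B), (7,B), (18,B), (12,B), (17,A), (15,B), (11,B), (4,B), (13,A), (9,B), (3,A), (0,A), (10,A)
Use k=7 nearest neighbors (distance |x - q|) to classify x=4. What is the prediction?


Distances: |5-4|=1, |10-4|=6, |7-4|=3, |7-4|=3, |18-4|=14, |12-4|=8, |17-4|=13, |15-4|=11, |11-4|=7, |4-4|=0, |13-4|=9, |9-4|=5, |3-4|=1, |0-4|=4, |10-4|=6. 7 nearest: (4,B), (3,A), (5,B), (7,B), (7,B), (0,A), (9,B). Counts: {'B': 5, 'A': 2}. Majority class: B.

B


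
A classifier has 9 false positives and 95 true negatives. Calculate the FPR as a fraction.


FPR = FP / (FP + TN) = 9 / 104 = 9/104.

9/104


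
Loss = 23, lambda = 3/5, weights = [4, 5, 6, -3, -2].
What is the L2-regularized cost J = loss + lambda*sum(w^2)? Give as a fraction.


L2 sq norm = sum(w^2) = 90. J = 23 + 3/5 * 90 = 77.

77


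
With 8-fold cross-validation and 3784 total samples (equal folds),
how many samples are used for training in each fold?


Each validation fold has 3784/8 = 473 samples. Training set = 3784 - 473 = 3311.

3311


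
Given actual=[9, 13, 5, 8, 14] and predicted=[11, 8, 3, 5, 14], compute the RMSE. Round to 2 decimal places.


MSE = 8.4000. RMSE = sqrt(8.4000) = 2.90.

2.90


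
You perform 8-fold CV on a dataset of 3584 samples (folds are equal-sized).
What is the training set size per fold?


Each validation fold has 3584/8 = 448 samples. Training set = 3584 - 448 = 3136.

3136


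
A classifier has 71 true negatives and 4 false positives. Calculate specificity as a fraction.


Specificity = TN / (TN + FP) = 71 / 75 = 71/75.

71/75


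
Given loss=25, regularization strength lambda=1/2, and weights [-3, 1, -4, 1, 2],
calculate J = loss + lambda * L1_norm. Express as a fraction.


L1 norm = sum(|w|) = 11. J = 25 + 1/2 * 11 = 61/2.

61/2


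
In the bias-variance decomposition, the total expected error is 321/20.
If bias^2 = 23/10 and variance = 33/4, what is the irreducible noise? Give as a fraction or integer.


Total error = bias^2 + variance + irreducible noise. So irreducible noise = 321/20 - 23/10 - 33/4 = 11/2.

11/2


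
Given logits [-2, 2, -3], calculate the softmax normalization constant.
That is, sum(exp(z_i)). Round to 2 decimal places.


Denom = e^-2=0.1353 + e^2=7.3891 + e^-3=0.0498. Sum = 7.5742, which rounds to 7.57.

7.57


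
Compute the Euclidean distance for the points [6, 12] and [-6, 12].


d = sqrt(sum of squared differences). (6--6)^2=144, (12-12)^2=0. Sum = 144.

12


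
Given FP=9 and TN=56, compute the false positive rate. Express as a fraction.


FPR = FP / (FP + TN) = 9 / 65 = 9/65.

9/65


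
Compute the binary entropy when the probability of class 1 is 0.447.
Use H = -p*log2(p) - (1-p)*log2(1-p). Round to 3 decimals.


H = -0.447*log2(0.447) - 0.553*log2(0.553) = 0.992.

0.992


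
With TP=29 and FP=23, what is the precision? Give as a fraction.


Precision = TP / (TP + FP) = 29 / 52 = 29/52.

29/52


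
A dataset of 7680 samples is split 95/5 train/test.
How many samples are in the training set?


Test set = 7680 * 5% = 384. Training set = 7680 - 384 = 7296.

7296


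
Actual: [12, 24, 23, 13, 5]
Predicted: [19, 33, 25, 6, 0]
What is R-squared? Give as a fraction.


Mean(y) = 77/5. SS_res = 208. SS_tot = 1286/5. R^2 = 1 - 208/(1286/5) = 123/643.

123/643


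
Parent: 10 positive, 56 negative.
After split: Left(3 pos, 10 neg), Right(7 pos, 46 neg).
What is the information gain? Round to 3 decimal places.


H(parent) = 0.6136. H(left) = 0.7793, H(right) = 0.5631. Weighted = (13/66)*0.7793 + (53/66)*0.5631 = 0.6057. IG = 0.6136 - 0.6057 = 0.0079, which rounds to 0.008.

0.008


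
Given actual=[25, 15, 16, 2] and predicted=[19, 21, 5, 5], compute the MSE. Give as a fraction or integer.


MSE = (1/4) * ((25-19)^2=36 + (15-21)^2=36 + (16-5)^2=121 + (2-5)^2=9). Sum = 202. MSE = 101/2.

101/2


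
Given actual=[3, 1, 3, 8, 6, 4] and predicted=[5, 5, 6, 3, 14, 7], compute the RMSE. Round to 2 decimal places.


MSE = 21.1667. RMSE = sqrt(21.1667) = 4.60.

4.60


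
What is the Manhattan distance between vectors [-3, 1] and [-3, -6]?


d = sum of absolute differences: |-3--3|=0 + |1--6|=7 = 7.

7


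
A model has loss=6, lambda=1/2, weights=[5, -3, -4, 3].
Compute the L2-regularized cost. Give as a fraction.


L2 sq norm = sum(w^2) = 59. J = 6 + 1/2 * 59 = 71/2.

71/2


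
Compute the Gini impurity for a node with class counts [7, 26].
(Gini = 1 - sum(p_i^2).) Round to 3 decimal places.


Total = 33. Proportions: 7/33, 26/33. sum(p_i^2) = 0.6657. Gini = 1 - 0.6657 = 0.3343, which rounds to 0.334.

0.334


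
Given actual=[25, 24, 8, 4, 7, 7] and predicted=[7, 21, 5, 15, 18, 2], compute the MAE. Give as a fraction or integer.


MAE = (1/6) * (|25-7|=18 + |24-21|=3 + |8-5|=3 + |4-15|=11 + |7-18|=11 + |7-2|=5). Sum = 51. MAE = 17/2.

17/2


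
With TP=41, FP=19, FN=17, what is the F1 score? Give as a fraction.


Precision = 41/60 = 41/60. Recall = 41/58 = 41/58. F1 = 2*P*R/(P+R) = 41/59.

41/59


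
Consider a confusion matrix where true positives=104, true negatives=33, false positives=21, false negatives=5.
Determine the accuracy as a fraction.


Accuracy = (TP + TN) / (TP + TN + FP + FN) = (104 + 33) / 163 = 137/163.

137/163


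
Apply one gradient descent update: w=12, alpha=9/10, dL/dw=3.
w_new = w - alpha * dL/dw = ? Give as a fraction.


w_new = 12 - 9/10 * 3 = 12 - 27/10 = 93/10.

93/10


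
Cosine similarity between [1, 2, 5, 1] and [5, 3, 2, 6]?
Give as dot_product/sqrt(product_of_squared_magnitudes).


dot = 27. |a|^2 = 31, |b|^2 = 74. cos = 27/sqrt(2294).

27/sqrt(2294)


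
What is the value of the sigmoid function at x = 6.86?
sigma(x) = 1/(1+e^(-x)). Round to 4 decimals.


sigma(6.86) = 1/(1+e^(-6.86)) = 1/(1+0.001049) = 1/1.001049 = 0.9990.

0.9990


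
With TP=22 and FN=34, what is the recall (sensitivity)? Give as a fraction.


Recall = TP / (TP + FN) = 22 / 56 = 11/28.

11/28


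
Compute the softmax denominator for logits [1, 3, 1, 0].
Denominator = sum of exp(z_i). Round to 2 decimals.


Denom = e^1=2.7183 + e^3=20.0855 + e^1=2.7183 + e^0=1.0000. Sum = 26.5221, which rounds to 26.52.

26.52


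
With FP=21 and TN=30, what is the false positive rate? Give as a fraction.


FPR = FP / (FP + TN) = 21 / 51 = 7/17.

7/17


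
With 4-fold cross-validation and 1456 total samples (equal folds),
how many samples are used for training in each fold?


Each validation fold has 1456/4 = 364 samples. Training set = 1456 - 364 = 1092.

1092


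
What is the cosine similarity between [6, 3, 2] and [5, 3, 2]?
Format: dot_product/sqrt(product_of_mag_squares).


dot = 43. |a|^2 = 49, |b|^2 = 38. cos = 43/sqrt(1862).

43/sqrt(1862)


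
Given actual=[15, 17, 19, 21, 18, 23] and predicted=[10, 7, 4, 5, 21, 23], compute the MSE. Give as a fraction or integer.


MSE = (1/6) * ((15-10)^2=25 + (17-7)^2=100 + (19-4)^2=225 + (21-5)^2=256 + (18-21)^2=9 + (23-23)^2=0). Sum = 615. MSE = 205/2.

205/2


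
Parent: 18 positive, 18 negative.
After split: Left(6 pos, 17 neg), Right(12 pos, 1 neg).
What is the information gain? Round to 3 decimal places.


H(parent) = 1.0000. H(left) = 0.8281, H(right) = 0.3912. Weighted = (23/36)*0.8281 + (13/36)*0.3912 = 0.6703. IG = 1.0000 - 0.6703 = 0.3297, which rounds to 0.330.

0.330


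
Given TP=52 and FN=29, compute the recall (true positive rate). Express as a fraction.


Recall = TP / (TP + FN) = 52 / 81 = 52/81.

52/81


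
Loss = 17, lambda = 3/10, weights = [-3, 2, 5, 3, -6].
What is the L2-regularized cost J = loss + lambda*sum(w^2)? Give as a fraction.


L2 sq norm = sum(w^2) = 83. J = 17 + 3/10 * 83 = 419/10.

419/10


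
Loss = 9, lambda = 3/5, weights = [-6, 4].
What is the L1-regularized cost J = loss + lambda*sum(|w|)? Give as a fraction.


L1 norm = sum(|w|) = 10. J = 9 + 3/5 * 10 = 15.

15


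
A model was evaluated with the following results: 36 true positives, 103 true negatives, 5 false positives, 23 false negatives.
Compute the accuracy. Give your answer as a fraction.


Accuracy = (TP + TN) / (TP + TN + FP + FN) = (36 + 103) / 167 = 139/167.

139/167


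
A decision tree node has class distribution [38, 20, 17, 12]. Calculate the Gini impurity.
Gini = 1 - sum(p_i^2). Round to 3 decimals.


Total = 87. Proportions: 38/87, 20/87, 17/87, 12/87. sum(p_i^2) = 0.3008. Gini = 1 - 0.3008 = 0.6992, which rounds to 0.699.

0.699


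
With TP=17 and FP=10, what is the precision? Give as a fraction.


Precision = TP / (TP + FP) = 17 / 27 = 17/27.

17/27


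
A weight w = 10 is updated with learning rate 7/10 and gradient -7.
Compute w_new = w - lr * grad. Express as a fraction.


w_new = 10 - 7/10 * -7 = 10 - -49/10 = 149/10.

149/10


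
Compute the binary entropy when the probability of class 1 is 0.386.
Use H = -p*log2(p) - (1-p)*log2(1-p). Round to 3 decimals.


H = -0.386*log2(0.386) - 0.614*log2(0.614) = 0.962.

0.962


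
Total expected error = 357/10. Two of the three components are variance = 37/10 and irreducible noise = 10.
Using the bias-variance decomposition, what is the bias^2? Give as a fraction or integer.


Total error = bias^2 + variance + irreducible noise. So bias^2 = 357/10 - 37/10 - 10 = 22.

22


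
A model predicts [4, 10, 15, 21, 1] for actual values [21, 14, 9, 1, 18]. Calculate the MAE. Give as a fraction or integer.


MAE = (1/5) * (|21-4|=17 + |14-10|=4 + |9-15|=6 + |1-21|=20 + |18-1|=17). Sum = 64. MAE = 64/5.

64/5


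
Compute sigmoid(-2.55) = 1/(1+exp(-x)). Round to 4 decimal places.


sigma(-2.55) = 1/(1+e^(2.55)) = 1/(1+12.807104) = 1/13.807104 = 0.0724.

0.0724


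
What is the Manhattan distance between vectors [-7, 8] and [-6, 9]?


d = sum of absolute differences: |-7--6|=1 + |8-9|=1 = 2.

2


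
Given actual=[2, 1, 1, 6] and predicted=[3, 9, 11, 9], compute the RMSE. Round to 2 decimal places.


MSE = 43.5000. RMSE = sqrt(43.5000) = 6.60.

6.60


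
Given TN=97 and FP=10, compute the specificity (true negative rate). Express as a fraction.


Specificity = TN / (TN + FP) = 97 / 107 = 97/107.

97/107


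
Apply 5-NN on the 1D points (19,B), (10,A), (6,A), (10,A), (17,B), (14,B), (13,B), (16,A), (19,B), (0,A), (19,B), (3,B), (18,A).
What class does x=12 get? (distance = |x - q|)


Distances: |19-12|=7, |10-12|=2, |6-12|=6, |10-12|=2, |17-12|=5, |14-12|=2, |13-12|=1, |16-12|=4, |19-12|=7, |0-12|=12, |19-12|=7, |3-12|=9, |18-12|=6. 5 nearest: (13,B), (10,A), (10,A), (14,B), (16,A). Counts: {'B': 2, 'A': 3}. Majority class: A.

A


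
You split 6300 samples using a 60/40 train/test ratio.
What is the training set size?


Test set = 6300 * 40% = 2520. Training set = 6300 - 2520 = 3780.

3780


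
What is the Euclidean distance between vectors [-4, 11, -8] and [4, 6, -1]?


d = sqrt(sum of squared differences). (-4-4)^2=64, (11-6)^2=25, (-8--1)^2=49. Sum = 138.

sqrt(138)


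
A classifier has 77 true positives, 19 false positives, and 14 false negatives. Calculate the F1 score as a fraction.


Precision = 77/96 = 77/96. Recall = 77/91 = 11/13. F1 = 2*P*R/(P+R) = 14/17.

14/17


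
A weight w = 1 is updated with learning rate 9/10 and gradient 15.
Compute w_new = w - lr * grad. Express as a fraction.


w_new = 1 - 9/10 * 15 = 1 - 27/2 = -25/2.

-25/2


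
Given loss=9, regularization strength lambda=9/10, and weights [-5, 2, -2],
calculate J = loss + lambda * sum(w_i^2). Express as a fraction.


L2 sq norm = sum(w^2) = 33. J = 9 + 9/10 * 33 = 387/10.

387/10
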